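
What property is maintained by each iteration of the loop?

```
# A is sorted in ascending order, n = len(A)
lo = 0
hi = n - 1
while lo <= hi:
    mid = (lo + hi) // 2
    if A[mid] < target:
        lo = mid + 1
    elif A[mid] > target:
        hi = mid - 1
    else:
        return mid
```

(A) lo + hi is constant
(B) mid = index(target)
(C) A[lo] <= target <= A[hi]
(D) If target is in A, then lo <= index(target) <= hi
D

A loop invariant must hold before the first iteration and be re-established by every execution of the body.

(D) If target is in A, then lo <= index(target) <= hi: Before the loop [lo, hi] = [0, n-1] covers every index. When A[mid] < target, sortedness puts target strictly to the right of mid, so setting lo = mid + 1 keeps index(target) in [lo, hi]; symmetrically for hi = mid - 1. Hence 'if target is in A then lo <= index(target) <= hi' holds after every iteration, and when lo > hi it proves target is absent.

The other options fail:
(A) lo + hi is constant: each iteration moves exactly one of lo, hi, so lo + hi changes (e.g. 0 + (n-1) becomes (mid+1) + (n-1)).
(B) mid = index(target): mid is just the current probe; it equals index(target) only on the iteration that returns.
(C) A[lo] <= target <= A[hi]: fails when target is not in A (e.g. target < A[0] already violates it before the loop), so it is not maintained in general.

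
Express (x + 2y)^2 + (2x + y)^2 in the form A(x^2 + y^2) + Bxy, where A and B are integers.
5(x^2 + y^2) + 8xy

Expanding: (x + 2y)^2 = x^2 + 4xy + 4y^2
(2x + y)^2 = 4x^2 + 4xy + y^2
Sum = (1+4)(x^2+y^2) + 8xy = 5(x^2 + y^2) + 8xy
This is symmetric in x and y.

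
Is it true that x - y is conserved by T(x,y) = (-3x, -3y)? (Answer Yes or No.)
No

Substitute T(x,y) = (-3x, -3y) into the expression and compare with the original.

Original: x - y
After applying T: (-3x) - (-3y) = -3x + 3y

This differs from the original x - y (difference: -4x + 4y), so the expression is NOT invariant.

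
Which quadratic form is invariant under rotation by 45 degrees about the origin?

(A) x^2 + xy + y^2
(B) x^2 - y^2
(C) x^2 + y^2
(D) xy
C

Rotation by 45 degrees sends (x, y) to (sqrt(2)x/2 - sqrt(2)y/2, sqrt(2)x/2 + sqrt(2)y/2).
Substitute the transformed coordinates into each option and compare with the original:
(A) x^2 + xy + y^2  ->  (sqrt(2)x/2 - sqrt(2)y/2)^2 + (sqrt(2)x/2 - sqrt(2)y/2)(sqrt(2)x/2 + sqrt(2)y/2) + (sqrt(2)x/2 + sqrt(2)y/2)^2 = 3x^2/2 + y^2/2   [differs from x^2 + xy + y^2: not invariant]
(B) x^2 - y^2  ->  (sqrt(2)x/2 - sqrt(2)y/2)^2 - (sqrt(2)x/2 + sqrt(2)y/2)^2 = -2xy   [differs from x^2 - y^2: not invariant]
(C) x^2 + y^2  ->  (sqrt(2)x/2 - sqrt(2)y/2)^2 + (sqrt(2)x/2 + sqrt(2)y/2)^2 = x^2 + y^2   [equals x^2 + y^2: invariant]
(D) xy  ->  (sqrt(2)x/2 - sqrt(2)y/2)(sqrt(2)x/2 + sqrt(2)y/2) = x^2/2 - y^2/2   [differs from xy: not invariant]

Only option (C), x^2 + y^2, is unchanged by the transformation.
x^2 + y^2 is the squared distance from the origin, which rotations preserve.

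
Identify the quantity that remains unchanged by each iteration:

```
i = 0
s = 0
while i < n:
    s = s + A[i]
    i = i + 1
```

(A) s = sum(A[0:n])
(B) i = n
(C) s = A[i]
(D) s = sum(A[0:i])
D

A loop invariant must hold before the first iteration and be re-established by every execution of the body.

(D) s = sum(A[0:i]): Initially i = 0 and s = 0 = sum of the empty slice A[0:0]. If s = sum(A[0:i]) holds at the top of an iteration, the body sets s to sum(A[0:i]) + A[i] = sum(A[0:i+1]) and then i to i+1, so s = sum(A[0:i]) holds again. At exit i = n, giving s = sum(A[0:n]).

The other options fail:
(A) s = sum(A[0:n]): false before the loop (s = 0, not the full sum) -- it only becomes true at exit.
(B) i = n: false initially (i = 0); it is the exit condition, not an invariant.
(C) s = A[i]: after the first iteration s = A[0] but i = 1, so s = A[i] compares s with the wrong element (and fails in general).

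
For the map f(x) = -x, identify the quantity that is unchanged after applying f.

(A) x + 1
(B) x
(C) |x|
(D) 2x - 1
C

For f(x) = -x:
Applying f replaces x by -x. Since |-x| = |x|, the absolute value is unchanged by f, whereas x -> -x, 2x - 1 -> -2x - 1 and x + 1 -> -x + 1 all change.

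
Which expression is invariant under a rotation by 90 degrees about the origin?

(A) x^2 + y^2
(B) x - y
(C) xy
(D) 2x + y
A

A rotation by 90 degrees sends (x, y) to (-y, x).
Substitute the transformed coordinates into each option and compare with the original:
(A) x^2 + y^2  ->  (-y)^2 + (x)^2 = x^2 + y^2   [equals x^2 + y^2: invariant]
(B) x - y  ->  (-y) - (x) = -x - y   [differs from x - y: not invariant]
(C) xy  ->  (-y)(x) = -xy   [differs from xy: not invariant]
(D) 2x + y  ->  2(-y) + (x) = x - 2y   [differs from 2x + y: not invariant]

Only option (A), x^2 + y^2, is unchanged by the transformation.
Geometrically, x^2 + y^2 is the squared distance from the origin, which every rotation about the origin preserves.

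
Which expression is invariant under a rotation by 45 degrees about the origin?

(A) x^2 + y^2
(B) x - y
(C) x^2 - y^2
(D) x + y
A

A rotation by 45 degrees sends (x, y) to (sqrt(2)x/2 - sqrt(2)y/2, sqrt(2)x/2 + sqrt(2)y/2).
Substitute the transformed coordinates into each option and compare with the original:
(A) x^2 + y^2  ->  (sqrt(2)x/2 - sqrt(2)y/2)^2 + (sqrt(2)x/2 + sqrt(2)y/2)^2 = x^2 + y^2   [equals x^2 + y^2: invariant]
(B) x - y  ->  (sqrt(2)x/2 - sqrt(2)y/2) - (sqrt(2)x/2 + sqrt(2)y/2) = -sqrt(2)y   [differs from x - y: not invariant]
(C) x^2 - y^2  ->  (sqrt(2)x/2 - sqrt(2)y/2)^2 - (sqrt(2)x/2 + sqrt(2)y/2)^2 = -2xy   [differs from x^2 - y^2: not invariant]
(D) x + y  ->  (sqrt(2)x/2 - sqrt(2)y/2) + (sqrt(2)x/2 + sqrt(2)y/2) = sqrt(2)x   [differs from x + y: not invariant]

Only option (A), x^2 + y^2, is unchanged by the transformation.
Geometrically, x^2 + y^2 is the squared distance from the origin, which every rotation about the origin preserves.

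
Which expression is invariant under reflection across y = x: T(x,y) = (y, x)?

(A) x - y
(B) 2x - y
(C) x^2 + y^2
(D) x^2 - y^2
C

The map is reflection across y = x: T(x,y) = (y, x).
Substitute the transformed coordinates into each option and compare with the original:
(A) x - y  ->  (y) - (x) = -x + y   [differs from x - y: not invariant]
(B) 2x - y  ->  2(y) - (x) = -x + 2y   [differs from 2x - y: not invariant]
(C) x^2 + y^2  ->  (y)^2 + (x)^2 = x^2 + y^2   [equals x^2 + y^2: invariant]
(D) x^2 - y^2  ->  (y)^2 - (x)^2 = -x^2 + y^2   [differs from x^2 - y^2: not invariant]

Only option (C), x^2 + y^2, is unchanged by the transformation.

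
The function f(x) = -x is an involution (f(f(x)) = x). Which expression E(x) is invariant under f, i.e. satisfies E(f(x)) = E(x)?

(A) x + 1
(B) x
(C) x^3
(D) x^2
D

Replace x by f(x) = -x in each option and simplify. As a quick numerical cross-check, also compare E(4) with E(f(4)) = E(-4).

(A) x + 1  ->  (-x) + 1 = 1 - x; check: E(4) = 5 but E(-4) = -3.   [not invariant]
(B) x  ->  (-x) = -x; check: E(4) = 4 but E(-4) = -4.   [not invariant]
(C) x^3  ->  (-x)^3 = -x^3; check: E(4) = 64 but E(-4) = -64.   [not invariant]
(D) x^2  ->  (-x)^2, which simplifies back to x^2; check: E(4) = 16, E(-4) = 16.   [invariant]

Only (D) is unchanged. E is symmetric under swapping x with f(x) = -x, which is exactly what an involution does.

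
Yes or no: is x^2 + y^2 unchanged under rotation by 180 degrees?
Yes

Applying rotation by 180 degrees: x' = x*cos(180 degrees) - y*sin(180 degrees) = -x, y' = x*sin(180 degrees) + y*cos(180 degrees) = -y

Substituting into x^2 + y^2:
(-x)^2 + (-y)^2
= x^2 + y^2

This equals the original expression x^2 + y^2, so it IS invariant.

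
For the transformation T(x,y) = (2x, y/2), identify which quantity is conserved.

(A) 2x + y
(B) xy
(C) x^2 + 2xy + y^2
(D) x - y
B

An expression E(x,y) is invariant under T if E(T(x,y)) = E(x,y). Here T(x,y) = (2x, y/2).
Substitute the transformed coordinates into each option and compare with the original:
(A) 2x + y  ->  2(2x) + (y/2) = 4x + y/2   [differs from 2x + y: not invariant]
(B) xy  ->  (2x)(y/2) = xy   [equals xy: invariant]
(C) x^2 + 2xy + y^2  ->  (2x)^2 + 2(2x)(y/2) + (y/2)^2 = 4x^2 + 2xy + y^2/4   [differs from x^2 + 2xy + y^2: not invariant]
(D) x - y  ->  (2x) - (y/2) = 2x - y/2   [differs from x - y: not invariant]

Only option (B), xy, is unchanged by the transformation.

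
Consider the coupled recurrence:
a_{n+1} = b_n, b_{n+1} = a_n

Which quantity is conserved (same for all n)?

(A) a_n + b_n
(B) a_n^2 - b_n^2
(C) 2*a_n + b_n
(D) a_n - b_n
A

Replace a_n by a_{n+1} = b_n and b_n by b_{n+1} = a_n in each option and simplify:
(A) a_n + b_n  ->  (b_n) + (a_n) = a_n + b_n   [conserved]
(B) a_n^2 - b_n^2  ->  (b_n)^2 - (a_n)^2 = -a_n^2 + b_n^2   [not conserved]
(C) 2*a_n + b_n  ->  2*(b_n) + (a_n) = a_n + 2*b_n   [not conserved]
(D) a_n - b_n  ->  (b_n) - (a_n) = -a_n + b_n   [not conserved]

Only (A) a_n + b_n returns to itself after one step, so it is the conserved quantity.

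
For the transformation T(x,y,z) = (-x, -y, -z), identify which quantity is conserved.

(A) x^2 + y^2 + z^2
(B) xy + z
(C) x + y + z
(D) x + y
A

Apply T(x,y,z) = (-x, -y, -z) to each option, i.e. replace (x, y, z) by the transformed coordinates.
Substitute the transformed coordinates into each option and compare with the original:
(A) x^2 + y^2 + z^2  ->  (-x)^2 + (-y)^2 + (-z)^2 = x^2 + y^2 + z^2   [equals x^2 + y^2 + z^2: invariant]
(B) xy + z  ->  (-x)(-y) + (-z) = xy - z   [differs from xy + z: not invariant]
(C) x + y + z  ->  (-x) + (-y) + (-z) = -x - y - z   [differs from x + y + z: not invariant]
(D) x + y  ->  (-x) + (-y) = -x - y   [differs from x + y: not invariant]

Only option (A), x^2 + y^2 + z^2, is unchanged by the transformation.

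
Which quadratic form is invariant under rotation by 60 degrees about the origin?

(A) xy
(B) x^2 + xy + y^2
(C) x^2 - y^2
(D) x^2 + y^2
D

Rotation by 60 degrees sends (x, y) to (x/2 - sqrt(3)y/2, sqrt(3)x/2 + y/2).
Substitute the transformed coordinates into each option and compare with the original:
(A) xy  ->  (x/2 - sqrt(3)y/2)(sqrt(3)x/2 + y/2) = sqrt(3)x^2/4 - xy/2 - sqrt(3)y^2/4   [differs from xy: not invariant]
(B) x^2 + xy + y^2  ->  (x/2 - sqrt(3)y/2)^2 + (x/2 - sqrt(3)y/2)(sqrt(3)x/2 + y/2) + (sqrt(3)x/2 + y/2)^2 = sqrt(3)x^2/4 + x^2 - xy/2 - sqrt(3)y^2/4 + y^2   [differs from x^2 + xy + y^2: not invariant]
(C) x^2 - y^2  ->  (x/2 - sqrt(3)y/2)^2 - (sqrt(3)x/2 + y/2)^2 = -x^2/2 - sqrt(3)xy + y^2/2   [differs from x^2 - y^2: not invariant]
(D) x^2 + y^2  ->  (x/2 - sqrt(3)y/2)^2 + (sqrt(3)x/2 + y/2)^2 = x^2 + y^2   [equals x^2 + y^2: invariant]

Only option (D), x^2 + y^2, is unchanged by the transformation.
x^2 + y^2 is the squared distance from the origin, which rotations preserve.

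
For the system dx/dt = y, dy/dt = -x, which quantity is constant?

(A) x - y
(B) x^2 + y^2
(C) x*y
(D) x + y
B

A first integral I satisfies dI/dt = 0 along every solution. Differentiate each option and use the equation of motion:
(A) d/dt[x - y] = y - (-x) = x + y, not identically 0
(B) d/dt[x^2 + y^2] = 2x*dx/dt + 2y*dy/dt = 2x*y + 2y*(-x) = 0
(C) d/dt[x*y] = (dx/dt)y + x(dy/dt) = y^2 - x^2, not identically 0
(D) d/dt[x + y] = y + (-x) = y - x, not identically 0

Only (B) has zero time-derivative. So x^2 + y^2 (the squared radius; trajectories are circles) is the conserved quantity.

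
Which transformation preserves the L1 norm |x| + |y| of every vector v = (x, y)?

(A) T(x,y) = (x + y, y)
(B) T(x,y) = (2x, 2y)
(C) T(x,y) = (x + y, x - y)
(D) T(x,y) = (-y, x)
D

A transformation preserves a norm if ||T(v)|| = ||v|| for every v; a single vector where the norm changes rules an option out.

(A) T(x,y) = (x + y, y): v = (0, 1) has norm |0| + |1| = 1, but T(v) = (1, 1) has norm 2 -- not preserved.
(B) T(x,y) = (2x, 2y): v = (1, 0) has norm |1| + |0| = 1, but T(v) = (2, 0) has norm 2 -- not preserved.
(C) T(x,y) = (x + y, x - y): v = (1, 0) has norm |1| + |0| = 1, but T(v) = (1, 1) has norm 2 -- not preserved.
(D) T(x,y) = (-y, x): preserves the norm -- it only permutes the coordinates and/or flips signs, which leaves |x| + |y| unchanged.

Therefore the answer is (D).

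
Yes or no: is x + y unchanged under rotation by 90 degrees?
No

Applying rotation by 90 degrees: x' = x*cos(90 degrees) - y*sin(90 degrees) = -y, y' = x*sin(90 degrees) + y*cos(90 degrees) = x

Substituting into x + y:
(-y) + (x)
= x - y

This differs from the original expression x + y, so it is NOT invariant.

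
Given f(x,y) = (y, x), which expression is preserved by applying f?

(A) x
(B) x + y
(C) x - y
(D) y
B

For f(x,y) = (y, x):
After applying f: x' = y, y' = x. So x' + y' = y + x = x + y.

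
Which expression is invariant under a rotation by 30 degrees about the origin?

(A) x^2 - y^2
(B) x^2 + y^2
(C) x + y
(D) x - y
B

A rotation by 30 degrees sends (x, y) to (sqrt(3)x/2 - y/2, x/2 + sqrt(3)y/2).
Substitute the transformed coordinates into each option and compare with the original:
(A) x^2 - y^2  ->  (sqrt(3)x/2 - y/2)^2 - (x/2 + sqrt(3)y/2)^2 = x^2/2 - sqrt(3)xy - y^2/2   [differs from x^2 - y^2: not invariant]
(B) x^2 + y^2  ->  (sqrt(3)x/2 - y/2)^2 + (x/2 + sqrt(3)y/2)^2 = x^2 + y^2   [equals x^2 + y^2: invariant]
(C) x + y  ->  (sqrt(3)x/2 - y/2) + (x/2 + sqrt(3)y/2) = x/2 + sqrt(3)x/2 - y/2 + sqrt(3)y/2   [differs from x + y: not invariant]
(D) x - y  ->  (sqrt(3)x/2 - y/2) - (x/2 + sqrt(3)y/2) = -x/2 + sqrt(3)x/2 - sqrt(3)y/2 - y/2   [differs from x - y: not invariant]

Only option (B), x^2 + y^2, is unchanged by the transformation.
Geometrically, x^2 + y^2 is the squared distance from the origin, which every rotation about the origin preserves.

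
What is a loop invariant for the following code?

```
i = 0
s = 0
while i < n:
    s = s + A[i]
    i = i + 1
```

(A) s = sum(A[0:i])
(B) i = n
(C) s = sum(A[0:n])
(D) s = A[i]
A

A loop invariant must hold before the first iteration and be re-established by every execution of the body.

(A) s = sum(A[0:i]): Initially i = 0 and s = 0 = sum of the empty slice A[0:0]. If s = sum(A[0:i]) holds at the top of an iteration, the body sets s to sum(A[0:i]) + A[i] = sum(A[0:i+1]) and then i to i+1, so s = sum(A[0:i]) holds again. At exit i = n, giving s = sum(A[0:n]).

The other options fail:
(B) i = n: false initially (i = 0); it is the exit condition, not an invariant.
(C) s = sum(A[0:n]): false before the loop (s = 0, not the full sum) -- it only becomes true at exit.
(D) s = A[i]: after the first iteration s = A[0] but i = 1, so s = A[i] compares s with the wrong element (and fails in general).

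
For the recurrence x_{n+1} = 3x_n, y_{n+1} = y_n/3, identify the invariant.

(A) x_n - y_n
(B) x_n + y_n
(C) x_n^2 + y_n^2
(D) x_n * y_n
D

For the recurrence x_{n+1} = 3x_n, y_{n+1} = y_n/3:

x_{n+1} * y_{n+1} = (3x_n) * (y_n/3) = x_n * y_n
The product is conserved.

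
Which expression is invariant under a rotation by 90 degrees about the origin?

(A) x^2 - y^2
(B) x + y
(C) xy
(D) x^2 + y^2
D

A rotation by 90 degrees sends (x, y) to (-y, x).
Substitute the transformed coordinates into each option and compare with the original:
(A) x^2 - y^2  ->  (-y)^2 - (x)^2 = -x^2 + y^2   [differs from x^2 - y^2: not invariant]
(B) x + y  ->  (-y) + (x) = x - y   [differs from x + y: not invariant]
(C) xy  ->  (-y)(x) = -xy   [differs from xy: not invariant]
(D) x^2 + y^2  ->  (-y)^2 + (x)^2 = x^2 + y^2   [equals x^2 + y^2: invariant]

Only option (D), x^2 + y^2, is unchanged by the transformation.
Geometrically, x^2 + y^2 is the squared distance from the origin, which every rotation about the origin preserves.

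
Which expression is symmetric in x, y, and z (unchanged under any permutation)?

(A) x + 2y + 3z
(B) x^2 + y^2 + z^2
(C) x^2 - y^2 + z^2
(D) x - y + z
B

A symmetric expression is unchanged when the variables are permuted; here the transformation to test is the swap (x, y) -> (y, x).
A symmetric expression must survive every permutation; the single swap x <-> y already eliminates the distractors, and the keyed expression is also unchanged by x <-> z and y <-> z (each variable enters it in exactly the same way).
Substitute the transformed coordinates into each option and compare with the original:
(A) x + 2y + 3z  ->  (y) + 2(x) + 3z = 2x + y + 3z   [differs from x + 2y + 3z: not invariant]
(B) x^2 + y^2 + z^2  ->  (y)^2 + (x)^2 + z^2 = x^2 + y^2 + z^2   [equals x^2 + y^2 + z^2: invariant]
(C) x^2 - y^2 + z^2  ->  (y)^2 - (x)^2 + z^2 = -x^2 + y^2 + z^2   [differs from x^2 - y^2 + z^2: not invariant]
(D) x - y + z  ->  (y) - (x) + z = -x + y + z   [differs from x - y + z: not invariant]

Only option (B), x^2 + y^2 + z^2, is unchanged by the transformation.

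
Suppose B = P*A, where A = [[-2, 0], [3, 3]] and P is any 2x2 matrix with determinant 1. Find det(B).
-6

By the multiplicative property of determinants, det(B) = det(P*A) = det(P) * det(A) = det(A),
so the determinant is invariant under multiplication by any determinant-1 matrix; we just need det(A).

det(A) = (-2)(3) - (0)(3) = -6 - 0 = -6

Therefore det(B) = 1 * (-6) = -6.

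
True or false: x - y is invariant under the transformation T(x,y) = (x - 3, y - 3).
True

Substitute T(x,y) = (x - 3, y - 3) into the expression and compare with the original.

Original: x - y
After applying T: (x - 3) - (y - 3) = x - y

This is identical to the original x - y, so the expression is invariant.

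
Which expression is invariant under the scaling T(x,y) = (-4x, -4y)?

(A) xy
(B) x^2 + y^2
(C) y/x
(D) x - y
C

Under the uniform scaling T(x,y) = (-4x, -4y):
Substitute the transformed coordinates into each option and compare with the original:
(A) xy  ->  (-4x)(-4y) = 16xy   [differs from xy: not invariant]
(B) x^2 + y^2  ->  (-4x)^2 + (-4y)^2 = 16x^2 + 16y^2   [differs from x^2 + y^2: not invariant]
(C) y/x  ->  (-4y)/(-4x) = y/x   [equals y/x: invariant]
(D) x - y  ->  (-4x) - (-4y) = -4x + 4y   [differs from x - y: not invariant]

Only option (C), y/x, is unchanged by the transformation.
The common factor -4 cancels in a ratio of coordinates, while sums, products and sums of squares pick up factors of -4 or 16.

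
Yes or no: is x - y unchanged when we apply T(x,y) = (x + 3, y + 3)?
Yes

Substitute T(x,y) = (x + 3, y + 3) into the expression and compare with the original.

Original: x - y
After applying T: (x + 3) - (y + 3) = x - y

This is identical to the original x - y, so the expression is invariant.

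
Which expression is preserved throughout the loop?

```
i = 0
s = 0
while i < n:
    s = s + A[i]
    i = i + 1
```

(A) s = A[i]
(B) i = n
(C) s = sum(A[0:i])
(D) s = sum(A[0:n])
C

A loop invariant must hold before the first iteration and be re-established by every execution of the body.

(C) s = sum(A[0:i]): Initially i = 0 and s = 0 = sum of the empty slice A[0:0]. If s = sum(A[0:i]) holds at the top of an iteration, the body sets s to sum(A[0:i]) + A[i] = sum(A[0:i+1]) and then i to i+1, so s = sum(A[0:i]) holds again. At exit i = n, giving s = sum(A[0:n]).

The other options fail:
(A) s = A[i]: after the first iteration s = A[0] but i = 1, so s = A[i] compares s with the wrong element (and fails in general).
(B) i = n: false initially (i = 0); it is the exit condition, not an invariant.
(D) s = sum(A[0:n]): false before the loop (s = 0, not the full sum) -- it only becomes true at exit.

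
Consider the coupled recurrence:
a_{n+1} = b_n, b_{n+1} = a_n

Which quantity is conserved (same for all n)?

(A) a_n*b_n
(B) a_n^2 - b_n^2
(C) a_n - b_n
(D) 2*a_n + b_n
A

Replace a_n by a_{n+1} = b_n and b_n by b_{n+1} = a_n in each option and simplify:
(A) a_n*b_n  ->  (b_n)*(a_n) = a_n*b_n   [conserved]
(B) a_n^2 - b_n^2  ->  (b_n)^2 - (a_n)^2 = -a_n^2 + b_n^2   [not conserved]
(C) a_n - b_n  ->  (b_n) - (a_n) = -a_n + b_n   [not conserved]
(D) 2*a_n + b_n  ->  2*(b_n) + (a_n) = a_n + 2*b_n   [not conserved]

Only (A) a_n*b_n returns to itself after one step, so it is the conserved quantity.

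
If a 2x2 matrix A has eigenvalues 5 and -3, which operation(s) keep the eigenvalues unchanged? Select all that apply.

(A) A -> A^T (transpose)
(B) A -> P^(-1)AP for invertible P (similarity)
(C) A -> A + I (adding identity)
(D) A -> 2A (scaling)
A and B

Eigenvalues are preserved by:
1. Similarity transformations: A -> P^(-1)AP (same characteristic polynomial)
2. Transpose: A^T has the same eigenvalues as A

Eigenvalues are NOT preserved by:
- Adding identity: eigenvalues become 5+1, -3+1
- Scaling: eigenvalues become 10, -6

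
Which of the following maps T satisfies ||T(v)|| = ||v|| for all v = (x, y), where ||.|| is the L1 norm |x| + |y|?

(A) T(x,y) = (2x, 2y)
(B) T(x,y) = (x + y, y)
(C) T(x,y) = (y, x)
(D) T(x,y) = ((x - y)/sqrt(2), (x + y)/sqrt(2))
C

A transformation preserves a norm if ||T(v)|| = ||v|| for every v; a single vector where the norm changes rules an option out.

(A) T(x,y) = (2x, 2y): v = (1, 0) has norm |1| + |0| = 1, but T(v) = (2, 0) has norm 2 -- not preserved.
(B) T(x,y) = (x + y, y): v = (0, 1) has norm |0| + |1| = 1, but T(v) = (1, 1) has norm 2 -- not preserved.
(C) T(x,y) = (y, x): preserves the norm -- it only permutes the coordinates and/or flips signs, which leaves |x| + |y| unchanged.
(D) T(x,y) = ((x - y)/sqrt(2), (x + y)/sqrt(2)): v = (1, 0) has norm |1| + |0| = 1, but T(v) = (sqrt(2)/2, sqrt(2)/2) has norm sqrt(2) -- not preserved.

Therefore the answer is (C).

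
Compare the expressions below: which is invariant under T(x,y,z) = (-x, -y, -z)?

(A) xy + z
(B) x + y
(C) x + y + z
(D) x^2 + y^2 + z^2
D

Apply T(x,y,z) = (-x, -y, -z) to each option, i.e. replace (x, y, z) by the transformed coordinates.
Substitute the transformed coordinates into each option and compare with the original:
(A) xy + z  ->  (-x)(-y) + (-z) = xy - z   [differs from xy + z: not invariant]
(B) x + y  ->  (-x) + (-y) = -x - y   [differs from x + y: not invariant]
(C) x + y + z  ->  (-x) + (-y) + (-z) = -x - y - z   [differs from x + y + z: not invariant]
(D) x^2 + y^2 + z^2  ->  (-x)^2 + (-y)^2 + (-z)^2 = x^2 + y^2 + z^2   [equals x^2 + y^2 + z^2: invariant]

Only option (D), x^2 + y^2 + z^2, is unchanged by the transformation.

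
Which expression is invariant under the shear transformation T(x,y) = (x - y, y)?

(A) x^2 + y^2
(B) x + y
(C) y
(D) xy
C

Under the shear T(x,y) = (x - y, y):
Substitute the transformed coordinates into each option and compare with the original:
(A) x^2 + y^2  ->  (x - y)^2 + (y)^2 = x^2 - 2xy + 2y^2   [differs from x^2 + y^2: not invariant]
(B) x + y  ->  (x - y) + (y) = x   [differs from x + y: not invariant]
(C) y  ->  (y) = y   [equals y: invariant]
(D) xy  ->  (x - y)(y) = xy - y^2   [differs from xy: not invariant]

Only option (C), y, is unchanged by the transformation.
A horizontal shear moves points parallel to the x-axis, so the y-coordinate (and any function of y alone) is unchanged.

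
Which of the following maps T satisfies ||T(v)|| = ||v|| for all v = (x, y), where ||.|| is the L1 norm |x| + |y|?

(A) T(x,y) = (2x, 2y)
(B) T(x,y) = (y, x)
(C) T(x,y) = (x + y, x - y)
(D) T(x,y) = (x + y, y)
B

A transformation preserves a norm if ||T(v)|| = ||v|| for every v; a single vector where the norm changes rules an option out.

(A) T(x,y) = (2x, 2y): v = (1, 0) has norm |1| + |0| = 1, but T(v) = (2, 0) has norm 2 -- not preserved.
(B) T(x,y) = (y, x): preserves the norm -- it only permutes the coordinates and/or flips signs, which leaves |x| + |y| unchanged.
(C) T(x,y) = (x + y, x - y): v = (1, 0) has norm |1| + |0| = 1, but T(v) = (1, 1) has norm 2 -- not preserved.
(D) T(x,y) = (x + y, y): v = (0, 1) has norm |0| + |1| = 1, but T(v) = (1, 1) has norm 2 -- not preserved.

Therefore the answer is (B).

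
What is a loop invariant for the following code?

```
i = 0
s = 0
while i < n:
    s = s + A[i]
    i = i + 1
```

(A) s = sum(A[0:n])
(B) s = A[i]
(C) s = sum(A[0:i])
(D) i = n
C

A loop invariant must hold before the first iteration and be re-established by every execution of the body.

(C) s = sum(A[0:i]): Initially i = 0 and s = 0 = sum of the empty slice A[0:0]. If s = sum(A[0:i]) holds at the top of an iteration, the body sets s to sum(A[0:i]) + A[i] = sum(A[0:i+1]) and then i to i+1, so s = sum(A[0:i]) holds again. At exit i = n, giving s = sum(A[0:n]).

The other options fail:
(A) s = sum(A[0:n]): false before the loop (s = 0, not the full sum) -- it only becomes true at exit.
(B) s = A[i]: after the first iteration s = A[0] but i = 1, so s = A[i] compares s with the wrong element (and fails in general).
(D) i = n: false initially (i = 0); it is the exit condition, not an invariant.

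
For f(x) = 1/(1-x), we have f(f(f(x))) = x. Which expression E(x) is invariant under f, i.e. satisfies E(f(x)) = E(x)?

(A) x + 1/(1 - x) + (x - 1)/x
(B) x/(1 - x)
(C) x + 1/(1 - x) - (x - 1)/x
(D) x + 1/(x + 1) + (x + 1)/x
A

Replace x by f(x) = 1/(1 - x) in each option and simplify. As a quick numerical cross-check, also compare E(3) with E(f(3)) = E(-1/2).

(A) x + 1/(1 - x) + (x - 1)/x  ->  (1/(1 - x)) + 1/(1 - (1/(1 - x))) + ((1/(1 - x)) - 1)/(1/(1 - x)), which simplifies back to x + 1/(1 - x) + (x - 1)/x; check: E(3) = 19/6, E(-1/2) = 19/6.   [invariant]
(B) x/(1 - x)  ->  (1/(1 - x))/(1 - (1/(1 - x))) = -1/x; check: E(3) = -3/2 but E(-1/2) = -1/3.   [not invariant]
(C) x + 1/(1 - x) - (x - 1)/x  ->  (1/(1 - x)) + 1/(1 - (1/(1 - x))) - ((1/(1 - x)) - 1)/(1/(1 - x)) = (x^2(1 - x) - x + (x - 1)^2)/(x(x - 1)); check: E(3) = 11/6 but E(-1/2) = -17/6.   [not invariant]
(D) x + 1/(x + 1) + (x + 1)/x  ->  (1/(1 - x)) + 1/((1/(1 - x)) + 1) + ((1/(1 - x)) + 1)/(1/(1 - x)) = (-x^3 + 6x^2 - 11x + 7)/(x^2 - 3x + 2); check: E(3) = 55/12 but E(-1/2) = 1/2.   [not invariant]

Only (A) is unchanged. Indeed f(f(x)) = 1/(1 - 1/(1-x)) = (1-x)/(-x) = (x-1)/x, so E(x) = x + f(x) + f(f(x)) is the sum over the whole 3-cycle; applying f just permutes the three terms cyclically (x -> f(x) -> f(f(x)) -> x), leaving the sum unchanged.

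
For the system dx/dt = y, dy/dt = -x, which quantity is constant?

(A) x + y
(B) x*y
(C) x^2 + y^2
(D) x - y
C

A first integral I satisfies dI/dt = 0 along every solution. Differentiate each option and use the equation of motion:
(A) d/dt[x + y] = y + (-x) = y - x, not identically 0
(B) d/dt[x*y] = (dx/dt)y + x(dy/dt) = y^2 - x^2, not identically 0
(C) d/dt[x^2 + y^2] = 2x*dx/dt + 2y*dy/dt = 2x*y + 2y*(-x) = 0
(D) d/dt[x - y] = y - (-x) = x + y, not identically 0

Only (C) has zero time-derivative. So x^2 + y^2 (the squared radius; trajectories are circles) is the conserved quantity.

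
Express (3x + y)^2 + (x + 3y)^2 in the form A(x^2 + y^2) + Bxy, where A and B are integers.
10(x^2 + y^2) + 12xy

Expanding: (3x + y)^2 = 9x^2 + 6xy + y^2
(x + 3y)^2 = x^2 + 6xy + 9y^2
Sum = (9+1)(x^2+y^2) + 12xy = 10(x^2 + y^2) + 12xy
This is symmetric in x and y.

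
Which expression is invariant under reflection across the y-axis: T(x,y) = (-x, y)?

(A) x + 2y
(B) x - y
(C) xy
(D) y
D

The map is reflection across the y-axis: T(x,y) = (-x, y).
Substitute the transformed coordinates into each option and compare with the original:
(A) x + 2y  ->  (-x) + 2(y) = -x + 2y   [differs from x + 2y: not invariant]
(B) x - y  ->  (-x) - (y) = -x - y   [differs from x - y: not invariant]
(C) xy  ->  (-x)(y) = -xy   [differs from xy: not invariant]
(D) y  ->  (y) = y   [equals y: invariant]

Only option (D), y, is unchanged by the transformation.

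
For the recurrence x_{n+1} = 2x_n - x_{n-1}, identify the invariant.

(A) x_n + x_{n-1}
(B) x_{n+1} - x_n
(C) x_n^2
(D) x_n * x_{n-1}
B

For the recurrence x_{n+1} = 2x_n - x_{n-1}:

If x_{n+1} = 2x_n - x_{n-1}, then:
x_{n+1} - x_n = x_n - x_{n-1}
The first difference is constant throughout the sequence.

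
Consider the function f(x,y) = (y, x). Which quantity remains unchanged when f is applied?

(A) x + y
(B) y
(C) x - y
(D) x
A

For f(x,y) = (y, x):
After applying f: x' = y, y' = x. So x' + y' = y + x = x + y.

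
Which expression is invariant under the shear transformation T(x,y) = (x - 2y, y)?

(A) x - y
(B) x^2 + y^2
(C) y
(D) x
C

Under the shear T(x,y) = (x - 2y, y):
Substitute the transformed coordinates into each option and compare with the original:
(A) x - y  ->  (x - 2y) - (y) = x - 3y   [differs from x - y: not invariant]
(B) x^2 + y^2  ->  (x - 2y)^2 + (y)^2 = x^2 - 4xy + 5y^2   [differs from x^2 + y^2: not invariant]
(C) y  ->  (y) = y   [equals y: invariant]
(D) x  ->  (x - 2y) = x - 2y   [differs from x: not invariant]

Only option (C), y, is unchanged by the transformation.
A horizontal shear moves points parallel to the x-axis, so the y-coordinate (and any function of y alone) is unchanged.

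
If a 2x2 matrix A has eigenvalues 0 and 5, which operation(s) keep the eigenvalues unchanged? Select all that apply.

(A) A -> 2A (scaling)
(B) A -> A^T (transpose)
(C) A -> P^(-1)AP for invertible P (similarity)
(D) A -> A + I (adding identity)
B and C

Eigenvalues are preserved by:
1. Similarity transformations: A -> P^(-1)AP (same characteristic polynomial)
2. Transpose: A^T has the same eigenvalues as A

Eigenvalues are NOT preserved by:
- Adding identity: eigenvalues become 0+1, 5+1
- Scaling: eigenvalues become 0, 10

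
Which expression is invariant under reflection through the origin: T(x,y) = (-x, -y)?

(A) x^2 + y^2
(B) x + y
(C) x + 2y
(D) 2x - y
A

The map is reflection through the origin: T(x,y) = (-x, -y).
Substitute the transformed coordinates into each option and compare with the original:
(A) x^2 + y^2  ->  (-x)^2 + (-y)^2 = x^2 + y^2   [equals x^2 + y^2: invariant]
(B) x + y  ->  (-x) + (-y) = -x - y   [differs from x + y: not invariant]
(C) x + 2y  ->  (-x) + 2(-y) = -x - 2y   [differs from x + 2y: not invariant]
(D) 2x - y  ->  2(-x) - (-y) = -2x + y   [differs from 2x - y: not invariant]

Only option (A), x^2 + y^2, is unchanged by the transformation.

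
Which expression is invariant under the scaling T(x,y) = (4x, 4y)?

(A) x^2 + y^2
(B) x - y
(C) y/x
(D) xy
C

Under the uniform scaling T(x,y) = (4x, 4y):
Substitute the transformed coordinates into each option and compare with the original:
(A) x^2 + y^2  ->  (4x)^2 + (4y)^2 = 16x^2 + 16y^2   [differs from x^2 + y^2: not invariant]
(B) x - y  ->  (4x) - (4y) = 4x - 4y   [differs from x - y: not invariant]
(C) y/x  ->  (4y)/(4x) = y/x   [equals y/x: invariant]
(D) xy  ->  (4x)(4y) = 16xy   [differs from xy: not invariant]

Only option (C), y/x, is unchanged by the transformation.
The common factor 4 cancels in a ratio of coordinates, while sums, products and sums of squares pick up factors of 4 or 16.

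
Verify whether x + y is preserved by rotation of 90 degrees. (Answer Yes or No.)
No

Applying rotation by 90 degrees: x' = x*cos(90 degrees) - y*sin(90 degrees) = -y, y' = x*sin(90 degrees) + y*cos(90 degrees) = x

Substituting into x + y:
(-y) + (x)
= x - y

This differs from the original expression x + y, so it is NOT invariant.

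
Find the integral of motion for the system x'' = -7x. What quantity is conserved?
E = (x')^2 + 7x^2

Multiply the equation by x':
x' * x'' = -7x * x'
The left side is d/dt[(x')^2/2] and the right side is d/dt[-7x^2/2], so
d/dt[(x')^2/2 + 7x^2/2] = 0, i.e. (x')^2/2 + 7x^2/2 = constant.
Multiplying by 2, the integral of motion is E = (x')^2 + 7x^2.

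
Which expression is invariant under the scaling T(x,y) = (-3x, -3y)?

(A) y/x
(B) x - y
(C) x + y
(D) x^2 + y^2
A

Under the uniform scaling T(x,y) = (-3x, -3y):
Substitute the transformed coordinates into each option and compare with the original:
(A) y/x  ->  (-3y)/(-3x) = y/x   [equals y/x: invariant]
(B) x - y  ->  (-3x) - (-3y) = -3x + 3y   [differs from x - y: not invariant]
(C) x + y  ->  (-3x) + (-3y) = -3x - 3y   [differs from x + y: not invariant]
(D) x^2 + y^2  ->  (-3x)^2 + (-3y)^2 = 9x^2 + 9y^2   [differs from x^2 + y^2: not invariant]

Only option (A), y/x, is unchanged by the transformation.
The common factor -3 cancels in a ratio of coordinates, while sums, products and sums of squares pick up factors of -3 or 9.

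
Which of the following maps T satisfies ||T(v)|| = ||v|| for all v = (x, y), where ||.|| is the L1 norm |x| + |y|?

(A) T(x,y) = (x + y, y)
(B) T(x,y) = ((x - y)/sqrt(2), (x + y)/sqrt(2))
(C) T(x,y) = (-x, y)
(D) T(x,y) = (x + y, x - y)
C

A transformation preserves a norm if ||T(v)|| = ||v|| for every v; a single vector where the norm changes rules an option out.

(A) T(x,y) = (x + y, y): v = (0, 1) has norm |0| + |1| = 1, but T(v) = (1, 1) has norm 2 -- not preserved.
(B) T(x,y) = ((x - y)/sqrt(2), (x + y)/sqrt(2)): v = (1, 0) has norm |1| + |0| = 1, but T(v) = (sqrt(2)/2, sqrt(2)/2) has norm sqrt(2) -- not preserved.
(C) T(x,y) = (-x, y): preserves the norm -- it only permutes the coordinates and/or flips signs, which leaves |x| + |y| unchanged.
(D) T(x,y) = (x + y, x - y): v = (1, 0) has norm |1| + |0| = 1, but T(v) = (1, 1) has norm 2 -- not preserved.

Therefore the answer is (C).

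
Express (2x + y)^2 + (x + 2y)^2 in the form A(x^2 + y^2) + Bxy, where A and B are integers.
5(x^2 + y^2) + 8xy

Expanding: (2x + y)^2 = 4x^2 + 4xy + y^2
(x + 2y)^2 = x^2 + 4xy + 4y^2
Sum = (4+1)(x^2+y^2) + 8xy = 5(x^2 + y^2) + 8xy
This is symmetric in x and y.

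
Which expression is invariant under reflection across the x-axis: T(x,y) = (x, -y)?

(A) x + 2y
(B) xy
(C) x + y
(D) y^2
D

The map is reflection across the x-axis: T(x,y) = (x, -y).
Substitute the transformed coordinates into each option and compare with the original:
(A) x + 2y  ->  (x) + 2(-y) = x - 2y   [differs from x + 2y: not invariant]
(B) xy  ->  (x)(-y) = -xy   [differs from xy: not invariant]
(C) x + y  ->  (x) + (-y) = x - y   [differs from x + y: not invariant]
(D) y^2  ->  (-y)^2 = y^2   [equals y^2: invariant]

Only option (D), y^2, is unchanged by the transformation.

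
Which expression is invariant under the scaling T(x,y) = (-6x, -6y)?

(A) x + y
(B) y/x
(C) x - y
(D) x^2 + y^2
B

Under the uniform scaling T(x,y) = (-6x, -6y):
Substitute the transformed coordinates into each option and compare with the original:
(A) x + y  ->  (-6x) + (-6y) = -6x - 6y   [differs from x + y: not invariant]
(B) y/x  ->  (-6y)/(-6x) = y/x   [equals y/x: invariant]
(C) x - y  ->  (-6x) - (-6y) = -6x + 6y   [differs from x - y: not invariant]
(D) x^2 + y^2  ->  (-6x)^2 + (-6y)^2 = 36x^2 + 36y^2   [differs from x^2 + y^2: not invariant]

Only option (B), y/x, is unchanged by the transformation.
The common factor -6 cancels in a ratio of coordinates, while sums, products and sums of squares pick up factors of -6 or 36.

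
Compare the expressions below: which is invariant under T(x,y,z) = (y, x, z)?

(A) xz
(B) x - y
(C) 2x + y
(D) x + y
D

Apply T(x,y,z) = (y, x, z) to each option, i.e. replace (x, y, z) by the transformed coordinates.
Substitute the transformed coordinates into each option and compare with the original:
(A) xz  ->  (y)(z) = yz   [differs from xz: not invariant]
(B) x - y  ->  (y) - (x) = -x + y   [differs from x - y: not invariant]
(C) 2x + y  ->  2(y) + (x) = x + 2y   [differs from 2x + y: not invariant]
(D) x + y  ->  (y) + (x) = x + y   [equals x + y: invariant]

Only option (D), x + y, is unchanged by the transformation.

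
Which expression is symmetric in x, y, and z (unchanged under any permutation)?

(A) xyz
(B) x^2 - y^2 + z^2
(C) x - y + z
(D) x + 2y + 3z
A

A symmetric expression is unchanged when the variables are permuted; here the transformation to test is the swap (x, y) -> (y, x).
A symmetric expression must survive every permutation; the single swap x <-> y already eliminates the distractors, and the keyed expression is also unchanged by x <-> z and y <-> z (each variable enters it in exactly the same way).
Substitute the transformed coordinates into each option and compare with the original:
(A) xyz  ->  (y)(x)z = xyz   [equals xyz: invariant]
(B) x^2 - y^2 + z^2  ->  (y)^2 - (x)^2 + z^2 = -x^2 + y^2 + z^2   [differs from x^2 - y^2 + z^2: not invariant]
(C) x - y + z  ->  (y) - (x) + z = -x + y + z   [differs from x - y + z: not invariant]
(D) x + 2y + 3z  ->  (y) + 2(x) + 3z = 2x + y + 3z   [differs from x + 2y + 3z: not invariant]

Only option (A), xyz, is unchanged by the transformation.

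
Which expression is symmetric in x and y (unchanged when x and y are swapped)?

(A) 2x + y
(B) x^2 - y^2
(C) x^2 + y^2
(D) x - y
C

A symmetric expression is unchanged when the variables are permuted; here the transformation to test is the swap (x, y) -> (y, x).
Substitute the transformed coordinates into each option and compare with the original:
(A) 2x + y  ->  2(y) + (x) = x + 2y   [differs from 2x + y: not invariant]
(B) x^2 - y^2  ->  (y)^2 - (x)^2 = -x^2 + y^2   [differs from x^2 - y^2: not invariant]
(C) x^2 + y^2  ->  (y)^2 + (x)^2 = x^2 + y^2   [equals x^2 + y^2: invariant]
(D) x - y  ->  (y) - (x) = -x + y   [differs from x - y: not invariant]

Only option (C), x^2 + y^2, is unchanged by the transformation.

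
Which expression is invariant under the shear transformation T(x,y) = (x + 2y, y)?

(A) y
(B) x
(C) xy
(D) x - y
A

Under the shear T(x,y) = (x + 2y, y):
Substitute the transformed coordinates into each option and compare with the original:
(A) y  ->  (y) = y   [equals y: invariant]
(B) x  ->  (x + 2y) = x + 2y   [differs from x: not invariant]
(C) xy  ->  (x + 2y)(y) = xy + 2y^2   [differs from xy: not invariant]
(D) x - y  ->  (x + 2y) - (y) = x + y   [differs from x - y: not invariant]

Only option (A), y, is unchanged by the transformation.
A horizontal shear moves points parallel to the x-axis, so the y-coordinate (and any function of y alone) is unchanged.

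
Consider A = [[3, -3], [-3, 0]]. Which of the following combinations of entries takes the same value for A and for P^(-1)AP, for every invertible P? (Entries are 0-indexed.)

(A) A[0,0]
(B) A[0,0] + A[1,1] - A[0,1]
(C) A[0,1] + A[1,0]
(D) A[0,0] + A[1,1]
D

A[0,0] + A[1,1] is the trace of A. By the cyclic property of the trace, tr(P^(-1)AP) = tr(APP^(-1)) = tr(A), so it is the same for every matrix similar to A.

The other combinations are not similarity invariants. For example, take P = [[1, 1], [0, 1]] (det P = 1), so P^(-1) = [[1, -1], [0, 1]] and
B = P^(-1)AP = [[6, 3], [-3, -3]].
Evaluating each option on A and on B:
(A) A[0,0]: 3 for A, 6 for B -> changes
(B) A[0,0] + A[1,1] - A[0,1]: 6 for A, 0 for B -> changes
(C) A[0,1] + A[1,0]: -6 for A, 0 for B -> changes
(D) A[0,0] + A[1,1]: 3 for A, 3 for B -> unchanged

Only (D) A[0,0] + A[1,1] = 3 survives (and it does so for every P, not just this one), so it is the invariant.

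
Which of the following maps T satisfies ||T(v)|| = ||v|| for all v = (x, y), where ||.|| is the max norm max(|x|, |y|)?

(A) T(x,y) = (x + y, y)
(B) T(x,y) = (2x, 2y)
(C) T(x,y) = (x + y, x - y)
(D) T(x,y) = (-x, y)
D

A transformation preserves a norm if ||T(v)|| = ||v|| for every v; a single vector where the norm changes rules an option out.

(A) T(x,y) = (x + y, y): v = (1, 1) has norm max(|1|, |1|) = 1, but T(v) = (2, 1) has norm 2 -- not preserved.
(B) T(x,y) = (2x, 2y): v = (1, 0) has norm max(|1|, |0|) = 1, but T(v) = (2, 0) has norm 2 -- not preserved.
(C) T(x,y) = (x + y, x - y): v = (1, 1) has norm max(|1|, |1|) = 1, but T(v) = (2, 0) has norm 2 -- not preserved.
(D) T(x,y) = (-x, y): preserves the norm -- it only permutes the coordinates and/or flips signs, which leaves max(|x|, |y|) unchanged.

Therefore the answer is (D).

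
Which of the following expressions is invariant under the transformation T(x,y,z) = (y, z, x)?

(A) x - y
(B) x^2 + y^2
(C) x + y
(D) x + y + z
D

Apply T(x,y,z) = (y, z, x) to each option, i.e. replace (x, y, z) by the transformed coordinates.
Substitute the transformed coordinates into each option and compare with the original:
(A) x - y  ->  (y) - (z) = y - z   [differs from x - y: not invariant]
(B) x^2 + y^2  ->  (y)^2 + (z)^2 = y^2 + z^2   [differs from x^2 + y^2: not invariant]
(C) x + y  ->  (y) + (z) = y + z   [differs from x + y: not invariant]
(D) x + y + z  ->  (y) + (z) + (x) = x + y + z   [equals x + y + z: invariant]

Only option (D), x + y + z, is unchanged by the transformation.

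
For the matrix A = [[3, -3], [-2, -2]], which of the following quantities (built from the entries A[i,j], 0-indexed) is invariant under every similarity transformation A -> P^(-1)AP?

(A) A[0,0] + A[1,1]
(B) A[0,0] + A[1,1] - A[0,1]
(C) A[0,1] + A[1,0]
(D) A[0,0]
A

A[0,0] + A[1,1] is the trace of A. By the cyclic property of the trace, tr(P^(-1)AP) = tr(APP^(-1)) = tr(A), so it is the same for every matrix similar to A.

The other combinations are not similarity invariants. For example, take P = [[1, 2], [0, 1]] (det P = 1), so P^(-1) = [[1, -2], [0, 1]] and
B = P^(-1)AP = [[7, 15], [-2, -6]].
Evaluating each option on A and on B:
(A) A[0,0] + A[1,1]: 1 for A, 1 for B -> unchanged
(B) A[0,0] + A[1,1] - A[0,1]: 4 for A, -14 for B -> changes
(C) A[0,1] + A[1,0]: -5 for A, 13 for B -> changes
(D) A[0,0]: 3 for A, 7 for B -> changes

Only (A) A[0,0] + A[1,1] = 1 survives (and it does so for every P, not just this one), so it is the invariant.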